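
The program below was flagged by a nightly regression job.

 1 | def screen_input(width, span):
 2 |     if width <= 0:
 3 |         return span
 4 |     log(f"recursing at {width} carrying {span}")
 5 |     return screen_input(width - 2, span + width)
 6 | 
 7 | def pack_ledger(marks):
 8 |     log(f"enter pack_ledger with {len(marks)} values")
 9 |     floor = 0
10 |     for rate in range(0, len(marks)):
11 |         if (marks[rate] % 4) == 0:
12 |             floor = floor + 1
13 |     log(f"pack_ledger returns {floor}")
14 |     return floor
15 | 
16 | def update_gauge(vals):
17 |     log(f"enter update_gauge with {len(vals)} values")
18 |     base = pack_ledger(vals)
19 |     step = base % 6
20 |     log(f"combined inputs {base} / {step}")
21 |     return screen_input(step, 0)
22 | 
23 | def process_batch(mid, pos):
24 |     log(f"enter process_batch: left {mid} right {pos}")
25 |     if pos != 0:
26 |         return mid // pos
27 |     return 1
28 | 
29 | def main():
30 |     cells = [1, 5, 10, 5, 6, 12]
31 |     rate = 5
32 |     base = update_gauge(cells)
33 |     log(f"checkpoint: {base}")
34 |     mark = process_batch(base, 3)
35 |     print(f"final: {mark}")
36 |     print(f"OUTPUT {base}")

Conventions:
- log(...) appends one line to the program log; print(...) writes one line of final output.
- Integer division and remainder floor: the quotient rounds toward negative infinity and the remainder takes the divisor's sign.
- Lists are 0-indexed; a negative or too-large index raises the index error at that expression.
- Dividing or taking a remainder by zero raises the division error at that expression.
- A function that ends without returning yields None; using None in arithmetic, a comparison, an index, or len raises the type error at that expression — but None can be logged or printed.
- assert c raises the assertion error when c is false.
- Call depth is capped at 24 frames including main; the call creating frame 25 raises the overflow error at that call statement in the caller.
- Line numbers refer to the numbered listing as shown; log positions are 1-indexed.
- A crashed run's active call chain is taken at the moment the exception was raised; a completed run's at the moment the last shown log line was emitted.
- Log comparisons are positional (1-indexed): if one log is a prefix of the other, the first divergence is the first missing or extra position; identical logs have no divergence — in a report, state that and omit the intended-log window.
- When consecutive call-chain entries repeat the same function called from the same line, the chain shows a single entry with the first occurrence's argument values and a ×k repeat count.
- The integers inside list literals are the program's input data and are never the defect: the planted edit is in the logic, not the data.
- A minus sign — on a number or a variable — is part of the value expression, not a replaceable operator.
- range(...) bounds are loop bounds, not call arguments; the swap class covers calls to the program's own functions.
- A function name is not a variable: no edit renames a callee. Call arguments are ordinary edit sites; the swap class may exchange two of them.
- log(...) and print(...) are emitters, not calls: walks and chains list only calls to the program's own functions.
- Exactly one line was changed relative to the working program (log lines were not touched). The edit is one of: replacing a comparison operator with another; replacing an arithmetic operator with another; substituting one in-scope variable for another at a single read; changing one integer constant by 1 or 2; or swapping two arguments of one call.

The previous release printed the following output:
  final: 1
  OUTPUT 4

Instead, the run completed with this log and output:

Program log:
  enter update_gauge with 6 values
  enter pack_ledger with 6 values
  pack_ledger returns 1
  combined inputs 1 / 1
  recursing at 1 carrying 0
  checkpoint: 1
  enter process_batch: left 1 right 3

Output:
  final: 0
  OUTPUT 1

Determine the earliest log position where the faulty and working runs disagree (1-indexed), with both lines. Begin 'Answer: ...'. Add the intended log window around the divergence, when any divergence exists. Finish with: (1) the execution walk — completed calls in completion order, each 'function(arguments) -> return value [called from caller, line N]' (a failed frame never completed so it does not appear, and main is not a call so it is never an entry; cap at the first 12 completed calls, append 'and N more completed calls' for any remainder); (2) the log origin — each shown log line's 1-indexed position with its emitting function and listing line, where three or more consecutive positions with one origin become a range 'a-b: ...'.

Answer: position 3 — shown 'pack_ledger returns 1', intended 'pack_ledger returns 3'.
Intended log window:
  1: enter update_gauge with 6 values
  2: enter pack_ledger with 6 values
  3: pack_ledger returns 3
  4: combined inputs 3 / 3
Execution walk:
  pack_ledger([1, 5, 10, 5, 6, 12]) -> 1  [called from update_gauge, line 18]
  screen_input(-1, 1) -> 1  [called from screen_input, line 5]
  screen_input(1, 0) -> 1  [called from update_gauge, line 21]
  update_gauge([1, 5, 10, 5, 6, 12]) -> 1  [called from main, line 32]
  process_batch(1, 3) -> 0  [called from main, line 34]
Log origin:
  1 — update_gauge, line 17
  2 — pack_ledger, line 8
  3 — pack_ledger, line 13
  4 — update_gauge, line 20
  5 — screen_input, line 4
  6 — main, line 33
  7 — process_batch, line 24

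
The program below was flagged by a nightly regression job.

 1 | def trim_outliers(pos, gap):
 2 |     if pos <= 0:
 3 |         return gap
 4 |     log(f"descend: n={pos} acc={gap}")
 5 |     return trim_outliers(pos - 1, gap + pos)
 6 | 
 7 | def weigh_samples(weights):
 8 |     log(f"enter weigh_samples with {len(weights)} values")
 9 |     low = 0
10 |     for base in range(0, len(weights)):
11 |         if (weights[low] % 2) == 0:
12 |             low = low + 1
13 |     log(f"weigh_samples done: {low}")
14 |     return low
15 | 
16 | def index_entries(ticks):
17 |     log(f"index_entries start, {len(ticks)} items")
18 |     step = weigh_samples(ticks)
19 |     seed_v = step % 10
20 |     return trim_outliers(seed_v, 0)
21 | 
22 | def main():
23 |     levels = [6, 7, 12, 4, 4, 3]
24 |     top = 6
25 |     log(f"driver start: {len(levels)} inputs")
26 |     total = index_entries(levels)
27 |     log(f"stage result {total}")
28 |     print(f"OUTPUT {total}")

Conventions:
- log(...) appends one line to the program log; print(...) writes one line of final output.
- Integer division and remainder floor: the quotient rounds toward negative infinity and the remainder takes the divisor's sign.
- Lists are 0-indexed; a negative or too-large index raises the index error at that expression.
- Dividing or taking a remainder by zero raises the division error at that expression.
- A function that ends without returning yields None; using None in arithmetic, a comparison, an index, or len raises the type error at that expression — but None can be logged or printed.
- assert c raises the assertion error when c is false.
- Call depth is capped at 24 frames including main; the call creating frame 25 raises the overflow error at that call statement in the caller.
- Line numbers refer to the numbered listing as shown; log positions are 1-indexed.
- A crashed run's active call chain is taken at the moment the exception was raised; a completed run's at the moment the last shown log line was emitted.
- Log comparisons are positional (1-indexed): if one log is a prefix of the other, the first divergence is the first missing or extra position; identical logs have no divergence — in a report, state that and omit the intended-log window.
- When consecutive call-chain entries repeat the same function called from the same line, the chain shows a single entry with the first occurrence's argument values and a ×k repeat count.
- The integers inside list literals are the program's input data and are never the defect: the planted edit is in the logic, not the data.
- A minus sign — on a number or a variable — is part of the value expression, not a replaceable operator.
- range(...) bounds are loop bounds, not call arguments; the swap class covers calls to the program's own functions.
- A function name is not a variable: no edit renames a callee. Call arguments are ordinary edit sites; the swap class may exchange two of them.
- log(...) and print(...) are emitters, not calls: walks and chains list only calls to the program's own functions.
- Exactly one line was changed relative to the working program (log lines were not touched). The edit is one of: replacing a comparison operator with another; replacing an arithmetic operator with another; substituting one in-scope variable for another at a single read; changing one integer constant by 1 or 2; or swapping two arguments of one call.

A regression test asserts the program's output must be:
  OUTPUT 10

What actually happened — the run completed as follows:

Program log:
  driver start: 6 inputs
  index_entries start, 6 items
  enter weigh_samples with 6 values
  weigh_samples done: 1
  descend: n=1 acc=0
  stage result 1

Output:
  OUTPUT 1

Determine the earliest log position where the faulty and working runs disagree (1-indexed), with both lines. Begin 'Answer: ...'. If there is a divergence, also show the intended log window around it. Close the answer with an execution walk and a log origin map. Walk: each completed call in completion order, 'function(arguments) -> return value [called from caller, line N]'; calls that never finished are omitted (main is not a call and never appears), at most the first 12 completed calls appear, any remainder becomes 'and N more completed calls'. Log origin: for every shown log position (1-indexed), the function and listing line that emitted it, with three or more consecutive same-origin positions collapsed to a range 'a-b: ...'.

Answer: position 4; shown 'weigh_samples done: 1' vs intended 'weigh_samples done: 4'.
Intended log window:
  2: index_entries start, 6 items
  3: enter weigh_samples with 6 values
  4: weigh_samples done: 4
  5: descend: n=4 acc=0
Execution walk:
  weigh_samples([6, 7, 12, 4, 4, 3]) -> 1  [called from index_entries, line 18]
  trim_outliers(0, 1) -> 1  [called from trim_outliers, line 5]
  trim_outliers(1, 0) -> 1  [called from index_entries, line 20]
  index_entries([6, 7, 12, 4, 4, 3]) -> 1  [called from main, line 26]
Log origin:
  1: emitted by main (line 25)
  2: emitted by index_entries (line 17)
  3: emitted by weigh_samples (line 8)
  4: emitted by weigh_samples (line 13)
  5: emitted by trim_outliers (line 4)
  6: emitted by main (line 27)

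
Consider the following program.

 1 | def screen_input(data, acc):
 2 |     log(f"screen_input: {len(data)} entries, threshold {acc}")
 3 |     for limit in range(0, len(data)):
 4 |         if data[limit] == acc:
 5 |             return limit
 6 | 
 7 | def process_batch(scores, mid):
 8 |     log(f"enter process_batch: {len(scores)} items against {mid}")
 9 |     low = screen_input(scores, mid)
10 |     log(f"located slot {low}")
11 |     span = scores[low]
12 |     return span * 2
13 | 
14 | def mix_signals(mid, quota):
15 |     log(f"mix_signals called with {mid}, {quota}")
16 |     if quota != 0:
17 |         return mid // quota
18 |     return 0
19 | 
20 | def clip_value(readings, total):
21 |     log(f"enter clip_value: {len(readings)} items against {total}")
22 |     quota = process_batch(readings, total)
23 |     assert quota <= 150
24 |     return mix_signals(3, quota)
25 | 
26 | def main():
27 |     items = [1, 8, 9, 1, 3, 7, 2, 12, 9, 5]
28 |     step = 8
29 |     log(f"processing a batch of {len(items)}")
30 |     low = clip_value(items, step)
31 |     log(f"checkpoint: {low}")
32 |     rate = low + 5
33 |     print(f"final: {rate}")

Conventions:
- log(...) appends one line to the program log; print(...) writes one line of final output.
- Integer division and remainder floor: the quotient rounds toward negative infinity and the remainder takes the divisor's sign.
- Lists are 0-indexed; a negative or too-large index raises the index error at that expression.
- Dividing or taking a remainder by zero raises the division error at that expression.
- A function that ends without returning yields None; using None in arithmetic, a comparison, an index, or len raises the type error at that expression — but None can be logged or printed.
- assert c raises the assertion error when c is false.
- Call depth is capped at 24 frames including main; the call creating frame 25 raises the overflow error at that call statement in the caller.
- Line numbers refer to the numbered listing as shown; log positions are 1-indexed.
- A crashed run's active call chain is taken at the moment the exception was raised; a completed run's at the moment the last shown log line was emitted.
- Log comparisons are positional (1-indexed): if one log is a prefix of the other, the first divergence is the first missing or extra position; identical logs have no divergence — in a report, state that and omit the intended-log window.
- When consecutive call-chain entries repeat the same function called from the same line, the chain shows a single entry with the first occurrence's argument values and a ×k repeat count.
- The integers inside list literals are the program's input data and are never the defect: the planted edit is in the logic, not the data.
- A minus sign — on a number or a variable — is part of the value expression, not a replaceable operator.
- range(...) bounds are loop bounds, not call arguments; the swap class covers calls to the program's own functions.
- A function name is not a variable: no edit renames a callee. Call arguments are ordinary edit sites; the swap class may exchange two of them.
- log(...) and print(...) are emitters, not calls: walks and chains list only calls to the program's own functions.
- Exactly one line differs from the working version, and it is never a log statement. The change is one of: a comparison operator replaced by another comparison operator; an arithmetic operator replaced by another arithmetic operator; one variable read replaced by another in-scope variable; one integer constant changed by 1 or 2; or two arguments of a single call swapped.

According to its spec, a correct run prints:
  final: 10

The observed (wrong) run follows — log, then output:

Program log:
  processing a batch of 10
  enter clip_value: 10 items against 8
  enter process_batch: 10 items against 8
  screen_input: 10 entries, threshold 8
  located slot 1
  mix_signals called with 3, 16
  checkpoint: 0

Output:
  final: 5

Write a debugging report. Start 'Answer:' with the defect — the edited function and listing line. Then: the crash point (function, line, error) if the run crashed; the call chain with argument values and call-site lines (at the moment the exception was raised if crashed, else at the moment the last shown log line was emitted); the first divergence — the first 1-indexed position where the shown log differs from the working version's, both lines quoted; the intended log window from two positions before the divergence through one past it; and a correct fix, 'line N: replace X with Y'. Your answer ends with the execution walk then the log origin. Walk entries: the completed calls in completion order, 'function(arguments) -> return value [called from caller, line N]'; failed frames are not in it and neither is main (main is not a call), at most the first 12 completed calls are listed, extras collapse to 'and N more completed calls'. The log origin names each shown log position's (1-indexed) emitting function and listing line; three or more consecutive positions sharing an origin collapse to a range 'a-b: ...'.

Answer: the defect is in clip_value at line 24.
Key fact: The log first diverges at position 6: the faulty run prints 'mix_signals called with 3, 16' where the working version prints 'mix_signals called with 16, 3'.
Call chain: main.
First divergence: position 6 — shown 'mix_signals called with 3, 16', intended 'mix_signals called with 16, 3'.
Intended log window:
  4: screen_input: 10 entries, threshold 8
  5: located slot 1
  6: mix_signals called with 16, 3
  7: checkpoint: 5
Execution walk:
  screen_input([1, 8, 9, 1, 3, 7, 2, 12, 9, 5], 8) -> 1  [called from process_batch, line 9]
  process_batch([1, 8, 9, 1, 3, 7, 2, 12, 9, 5], 8) -> 16  [called from clip_value, line 22]
  mix_signals(3, 16) -> 0  [called from clip_value, line 24]
  clip_value([1, 8, 9, 1, 3, 7, 2, 12, 9, 5], 8) -> 0  [called from main, line 30]
Log origin:
  1: emitted by main (line 29)
  2: emitted by clip_value (line 21)
  3: emitted by process_batch (line 8)
  4: emitted by screen_input (line 2)
  5: emitted by process_batch (line 10)
  6: emitted by mix_signals (line 15)
  7: emitted by main (line 31)
A correct fix: line 24: replace `mix_signals(3, quota)` with `mix_signals(quota, 3)`.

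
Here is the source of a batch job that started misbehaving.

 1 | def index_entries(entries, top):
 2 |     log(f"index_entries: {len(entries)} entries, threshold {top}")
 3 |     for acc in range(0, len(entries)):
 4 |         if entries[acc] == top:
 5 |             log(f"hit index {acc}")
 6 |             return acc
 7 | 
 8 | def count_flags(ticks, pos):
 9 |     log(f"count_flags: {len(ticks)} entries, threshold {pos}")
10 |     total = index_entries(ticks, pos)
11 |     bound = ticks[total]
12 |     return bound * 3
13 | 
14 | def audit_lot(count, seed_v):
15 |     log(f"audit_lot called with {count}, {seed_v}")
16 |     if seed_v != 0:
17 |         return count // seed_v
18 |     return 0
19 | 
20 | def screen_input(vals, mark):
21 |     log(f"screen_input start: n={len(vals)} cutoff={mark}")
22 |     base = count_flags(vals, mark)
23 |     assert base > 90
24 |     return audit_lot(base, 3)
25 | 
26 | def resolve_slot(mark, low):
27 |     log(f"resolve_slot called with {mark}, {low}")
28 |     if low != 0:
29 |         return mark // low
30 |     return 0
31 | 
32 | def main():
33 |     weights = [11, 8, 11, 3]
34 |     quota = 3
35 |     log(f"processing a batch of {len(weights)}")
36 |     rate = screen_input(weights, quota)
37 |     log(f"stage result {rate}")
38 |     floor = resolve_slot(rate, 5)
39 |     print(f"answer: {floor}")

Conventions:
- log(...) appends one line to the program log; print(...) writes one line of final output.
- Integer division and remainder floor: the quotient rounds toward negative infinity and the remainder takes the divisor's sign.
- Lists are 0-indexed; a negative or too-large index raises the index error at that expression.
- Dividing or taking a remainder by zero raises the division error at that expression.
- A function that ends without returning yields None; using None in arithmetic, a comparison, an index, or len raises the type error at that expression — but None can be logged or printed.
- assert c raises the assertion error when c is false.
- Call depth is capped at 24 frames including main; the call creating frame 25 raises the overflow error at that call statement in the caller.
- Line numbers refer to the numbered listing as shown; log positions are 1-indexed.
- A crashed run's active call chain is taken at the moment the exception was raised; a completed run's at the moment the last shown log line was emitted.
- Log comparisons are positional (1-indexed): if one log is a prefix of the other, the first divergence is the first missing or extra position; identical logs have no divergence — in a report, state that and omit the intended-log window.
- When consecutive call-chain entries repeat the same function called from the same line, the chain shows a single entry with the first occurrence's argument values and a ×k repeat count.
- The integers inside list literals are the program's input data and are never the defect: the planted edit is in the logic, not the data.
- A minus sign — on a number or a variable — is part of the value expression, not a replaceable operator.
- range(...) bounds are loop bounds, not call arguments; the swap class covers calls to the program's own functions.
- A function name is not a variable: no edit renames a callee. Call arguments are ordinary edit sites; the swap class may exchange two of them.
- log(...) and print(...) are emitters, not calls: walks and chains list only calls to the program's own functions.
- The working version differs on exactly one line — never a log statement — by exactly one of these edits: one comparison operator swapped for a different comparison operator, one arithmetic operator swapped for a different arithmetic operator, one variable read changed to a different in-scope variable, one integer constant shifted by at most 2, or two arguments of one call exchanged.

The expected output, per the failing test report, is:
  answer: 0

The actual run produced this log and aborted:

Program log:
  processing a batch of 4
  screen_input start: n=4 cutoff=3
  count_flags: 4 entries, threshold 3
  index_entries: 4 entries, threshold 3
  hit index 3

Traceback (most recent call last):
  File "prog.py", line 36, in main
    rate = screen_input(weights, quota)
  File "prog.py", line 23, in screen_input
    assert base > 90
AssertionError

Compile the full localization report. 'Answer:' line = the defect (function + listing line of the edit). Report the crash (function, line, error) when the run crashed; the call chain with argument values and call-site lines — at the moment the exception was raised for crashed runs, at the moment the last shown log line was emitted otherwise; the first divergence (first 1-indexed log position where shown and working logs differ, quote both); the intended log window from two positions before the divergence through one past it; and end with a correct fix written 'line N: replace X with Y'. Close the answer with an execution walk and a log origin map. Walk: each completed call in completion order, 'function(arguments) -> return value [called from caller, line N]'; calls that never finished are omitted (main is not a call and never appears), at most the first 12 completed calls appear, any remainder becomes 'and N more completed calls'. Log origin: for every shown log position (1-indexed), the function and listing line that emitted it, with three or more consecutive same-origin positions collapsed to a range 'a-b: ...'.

Answer: the defect is in screen_input at line 23.
Key fact: The faulty run's log stops after 5 lines; the working version's next line would be 'audit_lot called with 9, 3'.
Crash: screen_input, line 23, AssertionError.
Call chain: main -> screen_input([11, 8, 11, 3], 3) (called at line 36).
First divergence: position 6; the shown log stops at 5 lines while the working version next logs 'audit_lot called with 9, 3'.
Intended log window:
  4: index_entries: 4 entries, threshold 3
  5: hit index 3
  6: audit_lot called with 9, 3
  7: stage result 3
Execution walk:
  index_entries([11, 8, 11, 3], 3) -> 3  [called from count_flags, line 10]
  count_flags([11, 8, 11, 3], 3) -> 9  [called from screen_input, line 22]
Log origin:
  1: logged in main at line 35
  2: logged in screen_input at line 21
  3: logged in count_flags at line 9
  4: logged in index_entries at line 2
  5: logged in index_entries at line 5
A correct fix: line 23: replace `>` with `<=`.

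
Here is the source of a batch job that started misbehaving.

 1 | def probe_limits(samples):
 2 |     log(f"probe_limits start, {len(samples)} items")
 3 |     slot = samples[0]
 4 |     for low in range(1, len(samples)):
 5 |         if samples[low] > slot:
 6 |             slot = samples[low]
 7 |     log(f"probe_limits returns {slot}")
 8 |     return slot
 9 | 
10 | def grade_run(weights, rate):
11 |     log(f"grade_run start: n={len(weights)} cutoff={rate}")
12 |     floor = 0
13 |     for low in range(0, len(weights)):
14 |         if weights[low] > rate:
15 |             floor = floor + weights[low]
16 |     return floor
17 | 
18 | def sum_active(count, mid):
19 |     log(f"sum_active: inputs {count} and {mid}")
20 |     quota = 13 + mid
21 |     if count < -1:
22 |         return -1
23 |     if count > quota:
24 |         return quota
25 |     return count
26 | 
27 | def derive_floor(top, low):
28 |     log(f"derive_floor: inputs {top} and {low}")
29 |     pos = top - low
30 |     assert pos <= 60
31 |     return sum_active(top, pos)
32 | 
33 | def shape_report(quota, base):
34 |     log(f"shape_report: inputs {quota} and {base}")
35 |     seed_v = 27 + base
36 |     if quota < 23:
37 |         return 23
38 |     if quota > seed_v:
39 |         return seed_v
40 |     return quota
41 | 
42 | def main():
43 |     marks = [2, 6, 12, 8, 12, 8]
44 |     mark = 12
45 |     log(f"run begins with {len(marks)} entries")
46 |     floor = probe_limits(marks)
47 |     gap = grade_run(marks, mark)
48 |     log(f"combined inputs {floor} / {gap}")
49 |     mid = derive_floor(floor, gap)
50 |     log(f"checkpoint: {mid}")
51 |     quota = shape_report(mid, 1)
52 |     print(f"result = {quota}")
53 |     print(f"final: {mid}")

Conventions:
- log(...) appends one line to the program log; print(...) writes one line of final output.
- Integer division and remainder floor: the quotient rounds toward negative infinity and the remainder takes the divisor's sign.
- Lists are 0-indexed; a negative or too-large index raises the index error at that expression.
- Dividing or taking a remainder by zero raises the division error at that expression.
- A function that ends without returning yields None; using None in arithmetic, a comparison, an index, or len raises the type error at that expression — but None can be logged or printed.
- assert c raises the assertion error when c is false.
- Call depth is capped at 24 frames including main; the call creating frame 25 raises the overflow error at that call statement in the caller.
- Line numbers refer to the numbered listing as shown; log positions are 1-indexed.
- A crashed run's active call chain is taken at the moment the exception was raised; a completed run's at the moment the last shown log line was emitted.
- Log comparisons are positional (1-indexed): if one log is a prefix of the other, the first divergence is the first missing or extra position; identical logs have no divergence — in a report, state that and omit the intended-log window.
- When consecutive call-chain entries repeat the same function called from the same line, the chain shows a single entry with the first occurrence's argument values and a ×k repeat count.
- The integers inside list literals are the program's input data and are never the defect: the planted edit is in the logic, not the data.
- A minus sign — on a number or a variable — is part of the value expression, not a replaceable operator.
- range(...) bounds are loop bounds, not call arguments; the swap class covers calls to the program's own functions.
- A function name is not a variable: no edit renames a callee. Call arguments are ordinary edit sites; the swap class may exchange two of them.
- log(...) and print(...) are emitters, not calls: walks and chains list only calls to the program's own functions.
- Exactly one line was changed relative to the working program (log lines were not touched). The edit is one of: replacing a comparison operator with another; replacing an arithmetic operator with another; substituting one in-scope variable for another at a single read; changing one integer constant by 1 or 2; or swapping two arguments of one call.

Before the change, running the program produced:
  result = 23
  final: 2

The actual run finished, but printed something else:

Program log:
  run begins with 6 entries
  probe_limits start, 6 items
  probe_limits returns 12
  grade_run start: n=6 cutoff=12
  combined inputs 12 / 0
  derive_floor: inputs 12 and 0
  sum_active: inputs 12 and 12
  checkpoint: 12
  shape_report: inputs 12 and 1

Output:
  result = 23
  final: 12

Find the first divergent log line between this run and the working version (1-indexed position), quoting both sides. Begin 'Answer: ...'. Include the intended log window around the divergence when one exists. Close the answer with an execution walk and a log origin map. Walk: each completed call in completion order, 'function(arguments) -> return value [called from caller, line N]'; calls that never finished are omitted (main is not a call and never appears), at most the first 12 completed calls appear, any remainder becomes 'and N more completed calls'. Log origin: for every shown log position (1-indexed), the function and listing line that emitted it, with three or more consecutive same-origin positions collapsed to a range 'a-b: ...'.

Answer: position 3 — shown 'probe_limits returns 12', intended 'probe_limits returns 2'.
Intended log window:
  1: run begins with 6 entries
  2: probe_limits start, 6 items
  3: probe_limits returns 2
  4: grade_run start: n=6 cutoff=12
Execution walk:
  probe_limits([2, 6, 12, 8, 12, 8]) -> 12  [called from main, line 46]
  grade_run([2, 6, 12, 8, 12, 8], 12) -> 0  [called from main, line 47]
  sum_active(12, 12) -> 12  [called from derive_floor, line 31]
  derive_floor(12, 0) -> 12  [called from main, line 49]
  shape_report(12, 1) -> 23  [called from main, line 51]
Log line origins:
  1 — main, line 45
  2 — probe_limits, line 2
  3 — probe_limits, line 7
  4 — grade_run, line 11
  5 — main, line 48
  6 — derive_floor, line 28
  7 — sum_active, line 19
  8 — main, line 50
  9 — shape_report, line 34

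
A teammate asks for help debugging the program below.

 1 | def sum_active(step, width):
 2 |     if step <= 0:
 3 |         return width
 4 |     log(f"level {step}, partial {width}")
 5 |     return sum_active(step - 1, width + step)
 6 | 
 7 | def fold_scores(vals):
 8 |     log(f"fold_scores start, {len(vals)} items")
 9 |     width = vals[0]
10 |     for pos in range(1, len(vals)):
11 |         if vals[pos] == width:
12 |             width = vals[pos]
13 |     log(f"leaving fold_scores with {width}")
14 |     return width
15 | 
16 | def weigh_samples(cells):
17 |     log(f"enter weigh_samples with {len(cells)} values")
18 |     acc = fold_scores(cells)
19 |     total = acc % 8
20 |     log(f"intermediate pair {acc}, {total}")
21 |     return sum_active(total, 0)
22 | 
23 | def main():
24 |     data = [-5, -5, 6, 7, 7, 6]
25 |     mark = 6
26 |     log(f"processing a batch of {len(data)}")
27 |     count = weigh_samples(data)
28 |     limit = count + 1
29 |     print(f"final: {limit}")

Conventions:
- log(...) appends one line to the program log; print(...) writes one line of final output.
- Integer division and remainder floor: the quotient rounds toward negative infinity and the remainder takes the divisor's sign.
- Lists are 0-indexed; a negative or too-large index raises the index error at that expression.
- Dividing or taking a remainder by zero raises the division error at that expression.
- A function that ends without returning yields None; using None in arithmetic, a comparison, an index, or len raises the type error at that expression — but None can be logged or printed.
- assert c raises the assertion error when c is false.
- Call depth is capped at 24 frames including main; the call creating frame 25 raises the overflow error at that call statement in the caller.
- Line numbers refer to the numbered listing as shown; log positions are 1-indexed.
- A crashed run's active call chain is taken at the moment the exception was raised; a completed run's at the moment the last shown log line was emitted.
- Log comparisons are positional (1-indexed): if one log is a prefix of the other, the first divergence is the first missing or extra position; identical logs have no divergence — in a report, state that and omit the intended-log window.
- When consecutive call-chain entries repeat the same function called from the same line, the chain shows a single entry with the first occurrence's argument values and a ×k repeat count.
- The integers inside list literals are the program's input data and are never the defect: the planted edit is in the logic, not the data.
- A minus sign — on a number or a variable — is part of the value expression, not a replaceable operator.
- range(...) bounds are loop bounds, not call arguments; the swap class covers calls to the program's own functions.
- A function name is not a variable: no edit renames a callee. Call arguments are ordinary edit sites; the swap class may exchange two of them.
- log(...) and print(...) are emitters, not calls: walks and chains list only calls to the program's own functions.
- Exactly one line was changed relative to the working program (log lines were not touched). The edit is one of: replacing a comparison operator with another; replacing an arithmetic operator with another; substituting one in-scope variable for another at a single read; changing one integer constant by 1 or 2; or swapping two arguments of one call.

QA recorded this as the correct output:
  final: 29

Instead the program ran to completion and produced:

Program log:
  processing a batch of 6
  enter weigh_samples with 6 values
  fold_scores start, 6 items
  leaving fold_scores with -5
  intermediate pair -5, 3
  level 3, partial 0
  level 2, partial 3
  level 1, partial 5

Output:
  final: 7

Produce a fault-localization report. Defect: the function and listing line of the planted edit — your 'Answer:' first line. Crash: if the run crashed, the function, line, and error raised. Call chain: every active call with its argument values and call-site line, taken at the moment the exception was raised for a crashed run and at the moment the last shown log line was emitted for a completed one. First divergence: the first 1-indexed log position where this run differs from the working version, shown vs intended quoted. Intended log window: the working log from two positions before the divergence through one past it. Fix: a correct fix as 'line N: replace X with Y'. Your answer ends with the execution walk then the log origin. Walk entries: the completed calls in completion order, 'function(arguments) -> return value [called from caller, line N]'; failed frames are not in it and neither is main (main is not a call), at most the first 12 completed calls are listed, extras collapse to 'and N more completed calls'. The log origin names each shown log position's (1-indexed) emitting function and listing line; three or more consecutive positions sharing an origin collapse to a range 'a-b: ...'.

Answer: the defect is in fold_scores at line 11.
Core observation: The earliest visible damage is log position 4 — 'leaving fold_scores with -5' rather than the intended 'leaving fold_scores with 7'.
Call chain: main -> weigh_samples([-5, -5, 6, 7, 7, 6]) (called at line 27) -> sum_active(3, 0) (called at line 21) -> sum_active(2, 3) (called at line 5) ×2.
First divergence: at position 4 the run shows 'leaving fold_scores with -5' where the working version logs 'leaving fold_scores with 7'.
Intended log window:
  2: enter weigh_samples with 6 values
  3: fold_scores start, 6 items
  4: leaving fold_scores with 7
  5: intermediate pair 7, 7
Execution walk:
  fold_scores([-5, -5, 6, 7, 7, 6]) -> -5  [called from weigh_samples, line 18]
  sum_active(0, 6) -> 6  [called from sum_active, line 5]
  sum_active(1, 5) -> 6  [called from sum_active, line 5]
  sum_active(2, 3) -> 6  [called from sum_active, line 5]
  sum_active(3, 0) -> 6  [called from weigh_samples, line 21]
  weigh_samples([-5, -5, 6, 7, 7, 6]) -> 6  [called from main, line 27]
Log origin:
  1: emitted by main (line 26)
  2: emitted by weigh_samples (line 17)
  3: emitted by fold_scores (line 8)
  4: emitted by fold_scores (line 13)
  5: emitted by weigh_samples (line 20)
  6-8: emitted by sum_active (line 4)
A correct fix: line 11: replace `==` with `>`.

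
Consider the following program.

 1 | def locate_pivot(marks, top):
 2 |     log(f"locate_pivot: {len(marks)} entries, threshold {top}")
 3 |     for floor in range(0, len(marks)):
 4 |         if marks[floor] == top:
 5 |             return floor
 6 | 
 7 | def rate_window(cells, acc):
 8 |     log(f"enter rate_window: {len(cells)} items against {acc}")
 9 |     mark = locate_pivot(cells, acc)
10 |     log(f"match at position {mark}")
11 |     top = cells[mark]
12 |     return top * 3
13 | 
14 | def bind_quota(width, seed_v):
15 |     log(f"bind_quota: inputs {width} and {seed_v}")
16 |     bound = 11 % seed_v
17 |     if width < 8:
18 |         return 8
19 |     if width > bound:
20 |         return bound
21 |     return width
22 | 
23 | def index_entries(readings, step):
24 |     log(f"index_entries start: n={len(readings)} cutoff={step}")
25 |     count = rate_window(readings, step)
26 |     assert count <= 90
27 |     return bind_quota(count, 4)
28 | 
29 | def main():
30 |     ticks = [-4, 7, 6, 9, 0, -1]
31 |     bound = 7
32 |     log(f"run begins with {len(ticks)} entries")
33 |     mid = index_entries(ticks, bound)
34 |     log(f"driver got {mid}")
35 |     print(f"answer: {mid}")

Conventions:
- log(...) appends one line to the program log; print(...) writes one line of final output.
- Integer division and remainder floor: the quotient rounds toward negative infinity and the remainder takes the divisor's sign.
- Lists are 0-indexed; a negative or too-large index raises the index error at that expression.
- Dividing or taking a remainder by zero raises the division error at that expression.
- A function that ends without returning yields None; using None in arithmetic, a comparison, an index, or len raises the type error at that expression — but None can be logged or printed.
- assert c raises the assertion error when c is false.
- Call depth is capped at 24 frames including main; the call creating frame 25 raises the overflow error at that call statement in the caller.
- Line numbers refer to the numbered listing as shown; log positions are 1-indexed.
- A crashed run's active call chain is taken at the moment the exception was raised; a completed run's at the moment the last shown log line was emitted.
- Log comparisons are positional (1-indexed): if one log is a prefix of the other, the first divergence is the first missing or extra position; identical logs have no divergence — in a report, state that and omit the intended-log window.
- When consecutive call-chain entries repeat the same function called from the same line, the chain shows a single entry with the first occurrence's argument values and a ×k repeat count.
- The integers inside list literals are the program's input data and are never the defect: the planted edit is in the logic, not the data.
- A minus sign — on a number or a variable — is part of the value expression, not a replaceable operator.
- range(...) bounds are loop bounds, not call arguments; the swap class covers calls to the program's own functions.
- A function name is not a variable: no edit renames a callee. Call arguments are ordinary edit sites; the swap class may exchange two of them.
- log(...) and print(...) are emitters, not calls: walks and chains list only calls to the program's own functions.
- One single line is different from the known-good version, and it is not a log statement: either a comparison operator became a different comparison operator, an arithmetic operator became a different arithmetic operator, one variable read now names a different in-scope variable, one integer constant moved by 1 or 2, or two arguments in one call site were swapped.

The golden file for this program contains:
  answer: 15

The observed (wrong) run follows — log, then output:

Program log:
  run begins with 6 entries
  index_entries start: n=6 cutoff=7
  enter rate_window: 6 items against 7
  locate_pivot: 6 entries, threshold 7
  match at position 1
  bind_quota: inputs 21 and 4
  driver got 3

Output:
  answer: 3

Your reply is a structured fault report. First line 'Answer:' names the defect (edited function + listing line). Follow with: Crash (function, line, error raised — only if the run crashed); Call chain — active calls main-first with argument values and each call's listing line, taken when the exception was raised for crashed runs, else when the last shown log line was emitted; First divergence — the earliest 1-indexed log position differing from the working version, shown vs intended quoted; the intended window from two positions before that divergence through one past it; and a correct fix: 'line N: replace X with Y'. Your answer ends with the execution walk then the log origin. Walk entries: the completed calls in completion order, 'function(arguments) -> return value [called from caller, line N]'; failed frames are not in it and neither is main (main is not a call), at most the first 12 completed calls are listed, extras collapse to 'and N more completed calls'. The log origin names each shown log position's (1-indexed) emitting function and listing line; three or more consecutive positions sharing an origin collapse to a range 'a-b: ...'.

Answer: the defect is in bind_quota at line 16.
The tell: Everything matches until log position 7, which reads 'driver got 3' in place of 'driver got 15'.
Call chain: main.
First divergence: at position 7 the run shows 'driver got 3' where the working version logs 'driver got 15'.
Intended log window:
  5: match at position 1
  6: bind_quota: inputs 21 and 4
  7: driver got 15
Execution walk:
  locate_pivot([-4, 7, 6, 9, 0, -1], 7) -> 1  [called from rate_window, line 9]
  rate_window([-4, 7, 6, 9, 0, -1], 7) -> 21  [called from index_entries, line 25]
  bind_quota(21, 4) -> 3  [called from index_entries, line 27]
  index_entries([-4, 7, 6, 9, 0, -1], 7) -> 3  [called from main, line 33]
Origin of each log line:
  1 — main, line 32
  2 — index_entries, line 24
  3 — rate_window, line 8
  4 — locate_pivot, line 2
  5 — rate_window, line 10
  6 — bind_quota, line 15
  7 — main, line 34
A correct fix: line 16: replace `%` with `+`.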